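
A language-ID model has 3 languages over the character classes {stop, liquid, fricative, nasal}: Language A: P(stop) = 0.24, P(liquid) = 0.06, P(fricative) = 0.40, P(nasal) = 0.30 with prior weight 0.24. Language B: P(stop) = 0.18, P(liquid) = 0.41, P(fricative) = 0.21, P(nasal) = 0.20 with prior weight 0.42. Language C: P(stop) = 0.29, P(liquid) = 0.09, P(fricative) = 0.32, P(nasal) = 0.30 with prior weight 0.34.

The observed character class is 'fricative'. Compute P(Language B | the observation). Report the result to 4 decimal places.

0.3010

By Bayes' theorem, P(k | x) = π_k f_k(x) / Σ_j π_j f_j(x).
Categorical probabilities:
  L_A = 0.4
  L_B = 0.21
  L_C = 0.32
Prior × likelihood for each component:
  π_A·L_A = 0.24 × 0.4 = 0.096
  π_B·L_B = 0.42 × 0.21 = 0.0882
  π_C·L_C = 0.34 × 0.32 = 0.1088
Denominator: 0.096 + 0.0882 + 0.1088 = 0.293
Responsibility of Language B: 0.0882 / 0.293 ≈ 0.3010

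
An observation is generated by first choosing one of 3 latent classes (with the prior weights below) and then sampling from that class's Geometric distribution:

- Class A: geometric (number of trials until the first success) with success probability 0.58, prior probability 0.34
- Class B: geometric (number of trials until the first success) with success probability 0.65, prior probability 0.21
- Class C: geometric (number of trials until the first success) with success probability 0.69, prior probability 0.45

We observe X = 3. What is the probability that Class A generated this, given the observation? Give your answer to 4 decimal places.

P(component k | x) = π_k·f_k(x) / marginal(x), where marginal(x) = Σ_j π_j·f_j(x).
Component likelihoods at x = 3:
  p_A = 0.102312
  p_B = 0.079625
  p_C = 0.066309
Prior × likelihood for each component:
  π_A·p_A = 0.34 × 0.102312 = 0.0347861
  π_B·p_B = 0.21 × 0.079625 = 0.0167212
  π_C·p_C = 0.45 × 0.066309 = 0.0298391
Evidence: 0.0347861 + 0.0167212 + 0.0298391 = 0.0813464
P(Class A | the observation) ≈ 0.4276

0.4276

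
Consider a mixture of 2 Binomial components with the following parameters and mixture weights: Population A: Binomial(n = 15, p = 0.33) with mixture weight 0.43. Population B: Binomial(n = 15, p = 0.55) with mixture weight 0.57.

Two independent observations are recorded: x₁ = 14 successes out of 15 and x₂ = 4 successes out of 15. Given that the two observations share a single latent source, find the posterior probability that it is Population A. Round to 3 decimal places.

Apply Bayes' rule: the posterior for each component is proportional to its prior times its likelihood at x.
Since both observations come from the same component, the likelihood for component k is f_k(x₁)·f_k(x₂).
  f_A = [1.82541e-06] × [0.197702] = 3.60888e-07
  f_B = [0.00156452] × [0.0191391] = 2.99435e-05
Unnormalised posteriors:
  w_A·f_A = 0.43 × 3.60888e-07 = 1.55182e-07
  w_B·f_B = 0.57 × 2.99435e-05 = 1.70678e-05
Sum: 1.55182e-07 + 1.70678e-05 = 1.7223e-05
P(Population A | data) = 1.55182e-07 / 1.7223e-05 ≈ 0.009

0.009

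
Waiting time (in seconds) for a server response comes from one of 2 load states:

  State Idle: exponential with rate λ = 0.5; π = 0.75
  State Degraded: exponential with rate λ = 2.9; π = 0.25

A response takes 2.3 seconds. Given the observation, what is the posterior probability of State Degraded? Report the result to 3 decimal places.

0.008

By Bayes' theorem, P(k | x) = π_k f_k(x) / Σ_j π_j f_j(x).
Exponential densities:
  f_Idle = 0.158318
  f_Degraded = 0.00367836
Weight by the priors:
  π_Idle·f_Idle = 0.75 × 0.158318 = 0.118739
  π_Degraded·f_Degraded = 0.25 × 0.00367836 = 0.000919589
Sum: 0.118739 + 0.000919589 = 0.119658
P(State Degraded | the observation) = 0.000919589 / 0.119658 ≈ 0.008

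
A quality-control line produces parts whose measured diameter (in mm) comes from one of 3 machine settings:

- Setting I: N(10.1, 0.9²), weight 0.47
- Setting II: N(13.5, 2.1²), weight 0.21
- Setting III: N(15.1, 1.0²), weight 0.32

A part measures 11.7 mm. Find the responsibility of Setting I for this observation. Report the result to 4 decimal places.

Posterior ∝ prior × likelihood, so P(k | x) ∝ w_k f_k(x); normalise over all components.
Normal densities:
  L_I = (1/(0.9·√(2π)))·exp(−(11.7−10.1)²/(2·0.9²)) = 0.443269·exp(-1.58025) = 0.0912799
  L_II = (1/(2.1·√(2π)))·exp(−(11.7−13.5)²/(2·2.1²)) = 0.189973·exp(-0.36735) = 0.131569
  L_III = (1/(1.0·√(2π)))·exp(−(11.7−15.1)²/(2·1.0²)) = 0.398942·exp(-5.78000) = 0.00123222
Unnormalised posteriors:
  w_I·L_I = 0.47 × 0.0912799 = 0.0429015
  w_II·L_II = 0.21 × 0.131569 = 0.0276295
  w_III·L_III = 0.32 × 0.00123222 = 0.00039431
Normaliser: 0.0429015 + 0.0276295 + 0.00039431 = 0.0709254
P(Setting I | the observation) ≈ 0.6049

0.6049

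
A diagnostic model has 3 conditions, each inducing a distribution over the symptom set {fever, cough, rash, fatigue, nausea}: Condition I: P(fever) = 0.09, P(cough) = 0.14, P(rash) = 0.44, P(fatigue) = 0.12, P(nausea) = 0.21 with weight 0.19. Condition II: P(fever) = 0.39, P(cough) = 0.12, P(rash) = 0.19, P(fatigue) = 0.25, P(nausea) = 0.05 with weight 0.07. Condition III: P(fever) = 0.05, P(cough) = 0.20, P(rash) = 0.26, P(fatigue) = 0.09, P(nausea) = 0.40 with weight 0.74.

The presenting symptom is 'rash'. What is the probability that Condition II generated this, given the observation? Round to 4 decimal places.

0.0460

Posterior ∝ prior × likelihood, so P(k | x) ∝ P(Z=k) f_k(x); normalise over all components.
Component likelihoods at x = 'rash':
  f_I = P(rash | comp) = 0.44
  f_II = P(rash | comp) = 0.19
  f_III = P(rash | comp) = 0.26
Weight by the priors:
  P(Z=I)·f_I = 0.19 × 0.44 = 0.0836
  P(Z=II)·f_II = 0.07 × 0.19 = 0.0133
  P(Z=III)·f_III = 0.74 × 0.26 = 0.1924
Normaliser: 0.0836 + 0.0133 + 0.1924 = 0.2893
P(Condition II | 'rash') = 0.0133 / 0.2893 ≈ 0.0460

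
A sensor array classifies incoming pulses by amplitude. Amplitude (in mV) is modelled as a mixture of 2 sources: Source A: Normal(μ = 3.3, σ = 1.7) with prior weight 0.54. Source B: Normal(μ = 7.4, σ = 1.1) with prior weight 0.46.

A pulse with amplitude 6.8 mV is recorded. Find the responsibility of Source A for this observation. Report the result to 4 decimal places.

Posterior ∝ prior × likelihood, so P(k | x) ∝ π_k f_k(x); normalise over all components.
Evaluate each component's likelihood at the observed value:
  p_A = (1/(1.7·√(2π)))·exp(−(6.8−3.3)²/(2·1.7²)) = 0.234672·exp(-2.11938) = 0.0281856
  p_B = (1/(1.1·√(2π)))·exp(−(6.8−7.4)²/(2·1.1²)) = 0.362675·exp(-0.14876) = 0.312544
Unnormalised posteriors:
  π_A·p_A = 0.54 × 0.0281856 = 0.0152202
  π_B·p_B = 0.46 × 0.312544 = 0.14377
Normaliser: 0.0152202 + 0.14377 = 0.158991
So the posterior for Source A is 0.0152202 / 0.158991 ≈ 0.0957.

0.0957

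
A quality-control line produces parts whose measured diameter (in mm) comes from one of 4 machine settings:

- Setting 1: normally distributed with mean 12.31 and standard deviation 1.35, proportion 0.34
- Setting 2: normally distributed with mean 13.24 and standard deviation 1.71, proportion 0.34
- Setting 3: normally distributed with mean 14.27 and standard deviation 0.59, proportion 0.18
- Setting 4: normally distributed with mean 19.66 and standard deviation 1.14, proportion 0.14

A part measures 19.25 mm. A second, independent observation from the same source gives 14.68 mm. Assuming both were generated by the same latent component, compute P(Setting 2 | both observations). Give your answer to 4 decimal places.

0.9586

Apply Bayes' rule: the posterior for each component is proportional to its prior times its likelihood at x.
Since both observations come from the same component, the likelihood for component k is f_k(x₁)·f_k(x₂).
  f_1 = [5.39485e-07] × [0.0632898] = 3.41439e-08
  f_2 = [0.000484832] × [0.163654] = 7.93445e-05
  f_3 = [2.28767e-16] × [0.531124] = 1.21504e-16
  f_4 = [0.328033] × [2.51282e-05] = 8.2429e-06
Unnormalised posteriors:
  P(Z=1)·f_1 = 0.34 × 3.41439e-08 = 1.16089e-08
  P(Z=2)·f_2 = 0.34 × 7.93445e-05 = 2.69771e-05
  P(Z=3)·f_3 = 0.18 × 1.21504e-16 = 2.18707e-17
  P(Z=4)·f_4 = 0.14 × 8.2429e-06 = 1.15401e-06
Evidence: 1.16089e-08 + 2.69771e-05 + 2.18707e-17 + 1.15401e-06 = 2.81428e-05
Responsibility of Setting 2: 2.69771e-05 / 2.81428e-05 ≈ 0.9586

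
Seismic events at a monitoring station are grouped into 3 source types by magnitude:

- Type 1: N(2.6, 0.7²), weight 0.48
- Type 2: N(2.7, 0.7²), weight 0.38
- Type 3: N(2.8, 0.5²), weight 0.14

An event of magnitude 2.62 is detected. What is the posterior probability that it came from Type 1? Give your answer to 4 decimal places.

Apply Bayes' rule: the posterior for each component is proportional to its prior times its likelihood at x.
Evaluate each component's likelihood at the observed value:
  f_1 = 0.569685
  f_2 = 0.566208
  f_3 = 0.747821
Prior × likelihood for each component:
  π_1·f_1 = 0.48 × 0.569685 = 0.273449
  π_2·f_2 = 0.38 × 0.566208 = 0.215159
  π_3·f_3 = 0.14 × 0.747821 = 0.104695
Denominator: 0.273449 + 0.215159 + 0.104695 = 0.593303
P(Type 1 | the observation) = 0.273449 / 0.593303 ≈ 0.4609

0.4609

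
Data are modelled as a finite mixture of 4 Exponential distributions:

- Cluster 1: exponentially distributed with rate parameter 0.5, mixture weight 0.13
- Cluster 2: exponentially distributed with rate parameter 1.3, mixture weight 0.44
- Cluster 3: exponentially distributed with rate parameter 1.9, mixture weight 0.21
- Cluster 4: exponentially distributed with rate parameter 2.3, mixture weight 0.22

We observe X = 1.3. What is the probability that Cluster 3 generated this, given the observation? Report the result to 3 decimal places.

0.170

Posterior ∝ prior × likelihood, so P(k | x) ∝ w_k f_k(x); normalise over all components.
Evaluate each component's likelihood at the observed value:
  f_1 = 0.261023
  f_2 = 0.239875
  f_3 = 0.160711
  f_4 = 0.115661
Multiply by the mixture weights:
  w_1·f_1 = 0.13 × 0.261023 = 0.033933
  w_2·f_2 = 0.44 × 0.239875 = 0.105545
  w_3·f_3 = 0.21 × 0.160711 = 0.0337494
  w_4·f_4 = 0.22 × 0.115661 = 0.0254454
Marginal: 0.033933 + 0.105545 + 0.0337494 + 0.0254454 = 0.198673
P(Cluster 3 | the observation) = 0.0337494 / 0.198673 ≈ 0.170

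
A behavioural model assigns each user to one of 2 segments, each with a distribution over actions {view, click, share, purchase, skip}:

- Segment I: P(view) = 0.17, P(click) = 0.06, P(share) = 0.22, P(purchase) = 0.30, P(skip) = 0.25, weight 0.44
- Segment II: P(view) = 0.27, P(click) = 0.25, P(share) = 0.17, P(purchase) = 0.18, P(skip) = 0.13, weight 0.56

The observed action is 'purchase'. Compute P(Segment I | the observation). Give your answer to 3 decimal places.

Apply Bayes' rule: the posterior for each component is proportional to its prior times its likelihood at x.
Component likelihoods at x = 'purchase':
  f_I = 0.3
  f_II = 0.18
Prior × likelihood for each component:
  π_I·f_I = 0.44 × 0.3 = 0.132
  π_II·f_II = 0.56 × 0.18 = 0.1008
Sum: 0.132 + 0.1008 = 0.2328
P(Segment I | x) ≈ 0.567

0.567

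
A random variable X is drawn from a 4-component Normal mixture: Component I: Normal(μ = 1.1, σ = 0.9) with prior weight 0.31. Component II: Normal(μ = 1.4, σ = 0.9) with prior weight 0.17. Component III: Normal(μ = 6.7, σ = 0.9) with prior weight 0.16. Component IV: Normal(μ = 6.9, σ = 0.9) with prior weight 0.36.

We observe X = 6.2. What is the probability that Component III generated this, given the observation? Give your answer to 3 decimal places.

By Bayes' theorem, P(k | x) = π_k f_k(x) / Σ_j π_j f_j(x).
Evaluate each component's likelihood at the observed value:
  p_I = (1/(0.9·√(2π)))·exp(−(6.2−1.1)²/(2·0.9²)) = 0.443269·exp(-16.05556) = 4.71877e-08
  p_II = (1/(0.9·√(2π)))·exp(−(6.2−1.4)²/(2·0.9²)) = 0.443269·exp(-14.22222) = 2.95145e-07
  p_III = (1/(0.9·√(2π)))·exp(−(6.2−6.7)²/(2·0.9²)) = 0.443269·exp(-0.15432) = 0.37988
  p_IV = (1/(0.9·√(2π)))·exp(−(6.2−6.9)²/(2·0.9²)) = 0.443269·exp(-0.30247) = 0.327572
Multiply by the mixture weights:
  π_I·p_I = 0.31 × 4.71877e-08 = 1.46282e-08
  π_II·p_II = 0.17 × 2.95145e-07 = 5.01746e-08
  π_III·p_III = 0.16 × 0.37988 = 0.0607809
  π_IV·p_IV = 0.36 × 0.327572 = 0.117926
Sum: 1.46282e-08 + 5.01746e-08 + 0.0607809 + 0.117926 = 0.178707
So the posterior for Component III is 0.0607809 / 0.178707 ≈ 0.340.

0.340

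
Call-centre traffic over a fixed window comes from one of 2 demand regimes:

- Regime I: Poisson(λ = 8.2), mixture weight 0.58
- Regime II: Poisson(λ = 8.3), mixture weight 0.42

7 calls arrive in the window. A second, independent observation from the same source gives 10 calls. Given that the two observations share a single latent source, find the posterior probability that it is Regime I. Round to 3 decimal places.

0.579

By Bayes' theorem, P(k | x) = P(Z=k) f_k(x) / Σ_j P(Z=j) f_j(x).
Since both observations come from the same component, the likelihood for component k is f_k(x₁)·f_k(x₂).
  f_I = [0.135848] × [0.104031] = 0.0141323
  f_II = [0.133805] × [0.106261] = 0.0142182
Unnormalised posteriors:
  P(Z=I)·f_I = 0.58 × 0.0141323 = 0.00819673
  P(Z=II)·f_II = 0.42 × 0.0142182 = 0.00597166
Evidence: 0.00819673 + 0.00597166 = 0.0141684
P(Regime I | x₁, x₂) = 0.00819673 / 0.0141684 ≈ 0.579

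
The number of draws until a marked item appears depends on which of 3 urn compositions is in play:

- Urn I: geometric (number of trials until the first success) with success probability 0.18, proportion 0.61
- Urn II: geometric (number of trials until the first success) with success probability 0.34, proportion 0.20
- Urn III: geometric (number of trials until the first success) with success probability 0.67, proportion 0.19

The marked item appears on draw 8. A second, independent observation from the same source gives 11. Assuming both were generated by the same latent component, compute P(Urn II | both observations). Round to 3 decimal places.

0.028

Posterior ∝ prior × likelihood, so P(k | x) ∝ P(Z=k) f_k(x); normalise over all components.
Since both observations come from the same component, the likelihood for component k is f_k(x₁)·f_k(x₂).
  f_I = [0.18·(1−0.18)^7 = 0.18·0.249285 = 0.0448714] × [0.0247406] = 0.00111015
  f_II = [0.34·(1−0.34)^7 = 0.34·0.0545516 = 0.0185475] × [0.00533235] = 9.89019e-05
  f_III = [0.67·(1−0.67)^7 = 0.67·0.000426184 = 0.000285544] × [1.02616e-05] = 2.93013e-09
Unnormalised posteriors:
  P(Z=I)·f_I = 0.61 × 0.00111015 = 0.00067719
  P(Z=II)·f_II = 0.20 × 9.89019e-05 = 1.97804e-05
  P(Z=III)·f_III = 0.19 × 2.93013e-09 = 5.56724e-10
Sum: 0.00067719 + 1.97804e-05 + 5.56724e-10 = 0.000696971
P(Urn II | x) ≈ 0.028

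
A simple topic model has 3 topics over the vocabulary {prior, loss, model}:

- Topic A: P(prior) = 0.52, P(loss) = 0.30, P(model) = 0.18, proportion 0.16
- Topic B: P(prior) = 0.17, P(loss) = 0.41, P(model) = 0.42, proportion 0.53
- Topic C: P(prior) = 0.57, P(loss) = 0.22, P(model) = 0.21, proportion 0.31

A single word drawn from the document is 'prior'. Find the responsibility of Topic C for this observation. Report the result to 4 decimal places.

The responsibility of component k is π_k f_k(x) divided by Σ_j π_j f_j(x).
Categorical probabilities:
  f_A = P(prior | comp) = 0.52
  f_B = P(prior | comp) = 0.17
  f_C = P(prior | comp) = 0.57
Weight by the priors:
  π_A·f_A = 0.16 × 0.52 = 0.0832
  π_B·f_B = 0.53 × 0.17 = 0.0901
  π_C·f_C = 0.31 × 0.57 = 0.1767
Denominator: 0.0832 + 0.0901 + 0.1767 = 0.35
P(Topic C | 'prior') = 0.1767 / 0.35 ≈ 0.5049

0.5049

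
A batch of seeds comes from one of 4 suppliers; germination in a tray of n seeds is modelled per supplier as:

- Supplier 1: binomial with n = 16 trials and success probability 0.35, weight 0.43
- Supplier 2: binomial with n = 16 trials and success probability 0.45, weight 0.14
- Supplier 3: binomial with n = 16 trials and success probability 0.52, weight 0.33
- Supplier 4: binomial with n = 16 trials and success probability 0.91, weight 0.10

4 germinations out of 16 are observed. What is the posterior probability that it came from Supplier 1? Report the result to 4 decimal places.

Apply Bayes' rule: the posterior for each component is proportional to its prior times its likelihood at x.
Binomial probabilities:
  f_1 = 0.155347
  f_2 = 0.0571839
  f_3 = 0.0199058
  f_4 = 3.5249e-10
Multiply by the mixture weights:
  w_1·f_1 = 0.43 × 0.155347 = 0.0667994
  w_2·f_2 = 0.14 × 0.0571839 = 0.00800574
  w_3·f_3 = 0.33 × 0.0199058 = 0.00656891
  w_4·f_4 = 0.10 × 3.5249e-10 = 3.5249e-11
Normaliser: 0.0667994 + 0.00800574 + 0.00656891 + 3.5249e-11 = 0.081374
So the posterior for Supplier 1 is 0.0667994 / 0.081374 ≈ 0.8209.

0.8209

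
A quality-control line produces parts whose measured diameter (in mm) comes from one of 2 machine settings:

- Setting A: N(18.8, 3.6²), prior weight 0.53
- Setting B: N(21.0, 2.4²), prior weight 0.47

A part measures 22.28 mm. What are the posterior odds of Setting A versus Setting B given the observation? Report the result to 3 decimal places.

0.543

The posterior odds equal the prior odds times the likelihood ratio: (P(Z=i)/P(Z=j))·(f_i(x)/f_j(x)).
Component likelihoods at x = 22.28 mm:
  p_A = (1/(3.6·√(2π)))·exp(−(22.28−18.8)²/(2·3.6²)) = 0.110817·exp(-0.46722) = 0.0694537
  p_B = (1/(2.4·√(2π)))·exp(−(22.28−21.0)²/(2·2.4²)) = 0.166226·exp(-0.14222) = 0.144189
Odds = (0.53/0.47) × (0.0694537/0.144189) = 1.12766 × 0.481685 ≈ 0.543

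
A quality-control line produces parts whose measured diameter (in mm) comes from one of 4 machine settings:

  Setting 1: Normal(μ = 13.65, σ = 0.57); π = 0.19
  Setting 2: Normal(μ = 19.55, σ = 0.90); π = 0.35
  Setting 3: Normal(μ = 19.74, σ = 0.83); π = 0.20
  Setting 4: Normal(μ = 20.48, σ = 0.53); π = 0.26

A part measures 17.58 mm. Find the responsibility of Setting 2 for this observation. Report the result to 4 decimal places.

By Bayes' theorem, P(k | x) = π_k f_k(x) / Σ_j π_j f_j(x).
Component likelihoods at x = 17.58 mm:
  L_1 = 3.32982e-11
  L_2 = 0.0403891
  L_3 = 0.0162628
  L_4 = 2.37333e-07
Multiply by the mixture weights:
  π_1·L_1 = 0.19 × 3.32982e-11 = 6.32666e-12
  π_2·L_2 = 0.35 × 0.0403891 = 0.0141362
  π_3·L_3 = 0.20 × 0.0162628 = 0.00325255
  π_4·L_4 = 0.26 × 2.37333e-07 = 6.17067e-08
Sum: 6.32666e-12 + 0.0141362 + 0.00325255 + 6.17067e-08 = 0.0173888
P(Setting 2 | data) ≈ 0.8129

0.8129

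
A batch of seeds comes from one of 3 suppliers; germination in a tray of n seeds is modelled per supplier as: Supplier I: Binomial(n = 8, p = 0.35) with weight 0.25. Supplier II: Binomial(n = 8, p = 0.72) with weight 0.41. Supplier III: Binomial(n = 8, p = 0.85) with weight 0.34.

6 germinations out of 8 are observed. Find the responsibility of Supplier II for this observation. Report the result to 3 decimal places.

Posterior ∝ prior × likelihood, so P(k | x) ∝ π_k f_k(x); normalise over all components.
Component likelihoods at x = 6 germinations out of 8:
  L_I = C(8,6)·0.35^6·0.65^2 = 28·0.00183827·0.4225 = 0.0217467
  L_II = C(8,6)·0.72^6·0.28^2 = 28·0.139314·0.0784 = 0.305822
  L_III = C(8,6)·0.85^6·0.15^2 = 28·0.37715·0.0225 = 0.237604
Weight by the priors:
  π_I·L_I = 0.25 × 0.0217467 = 0.00543667
  π_II·L_II = 0.41 × 0.305822 = 0.125387
  π_III·L_III = 0.34 × 0.237604 = 0.0807854
Denominator: 0.00543667 + 0.125387 + 0.0807854 = 0.211609
P(Supplier II | 6 germinations out of 8) = 0.125387 / 0.211609 ≈ 0.593

0.593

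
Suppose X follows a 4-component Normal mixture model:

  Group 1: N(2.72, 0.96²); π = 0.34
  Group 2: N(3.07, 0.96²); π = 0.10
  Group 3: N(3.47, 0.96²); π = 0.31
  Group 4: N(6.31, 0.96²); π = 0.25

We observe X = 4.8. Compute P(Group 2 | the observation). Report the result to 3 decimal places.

P(component k | x) = π_k·f_k(x) / marginal(x), where marginal(x) = Σ_j π_j·f_j(x).
Component likelihoods at x = 4.8:
  p_1 = (1/(0.96·√(2π)))·exp(−(4.8−2.72)²/(2·0.96²)) = 0.415565·exp(-2.34722) = 0.0397423
  p_2 = (1/(0.96·√(2π)))·exp(−(4.8−3.07)²/(2·0.96²)) = 0.415565·exp(-1.62375) = 0.0819317
  p_3 = (1/(0.96·√(2π)))·exp(−(4.8−3.47)²/(2·0.96²)) = 0.415565·exp(-0.95969) = 0.159166
  p_4 = (1/(0.96·√(2π)))·exp(−(4.8−6.31)²/(2·0.96²)) = 0.415565·exp(-1.23703) = 0.120615
Prior × likelihood for each component:
  π_1·p_1 = 0.34 × 0.0397423 = 0.0135124
  π_2·p_2 = 0.10 × 0.0819317 = 0.00819317
  π_3·p_3 = 0.31 × 0.159166 = 0.0493415
  π_4·p_4 = 0.25 × 0.120615 = 0.0301538
Sum: 0.0135124 + 0.00819317 + 0.0493415 + 0.0301538 = 0.101201
P(Group 2 | x) ≈ 0.081

0.081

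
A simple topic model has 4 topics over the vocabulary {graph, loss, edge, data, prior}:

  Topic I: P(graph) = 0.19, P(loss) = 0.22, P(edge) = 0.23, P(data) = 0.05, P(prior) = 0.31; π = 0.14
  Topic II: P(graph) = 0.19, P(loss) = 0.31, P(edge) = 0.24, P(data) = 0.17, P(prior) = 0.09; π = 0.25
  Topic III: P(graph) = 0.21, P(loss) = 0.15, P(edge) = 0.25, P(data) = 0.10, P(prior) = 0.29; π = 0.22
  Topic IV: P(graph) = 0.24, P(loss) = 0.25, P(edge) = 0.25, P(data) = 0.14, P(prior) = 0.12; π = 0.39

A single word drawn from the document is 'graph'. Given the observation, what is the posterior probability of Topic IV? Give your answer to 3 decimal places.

0.438

Apply Bayes' rule: the posterior for each component is proportional to its prior times its likelihood at x.
Component likelihoods at x = 'graph':
  f_I = P(graph | comp) = 0.19
  f_II = P(graph | comp) = 0.19
  f_III = P(graph | comp) = 0.21
  f_IV = P(graph | comp) = 0.24
Multiply by the mixture weights:
  π_I·f_I = 0.14 × 0.19 = 0.0266
  π_II·f_II = 0.25 × 0.19 = 0.0475
  π_III·f_III = 0.22 × 0.21 = 0.0462
  π_IV·f_IV = 0.39 × 0.24 = 0.0936
Denominator: 0.0266 + 0.0475 + 0.0462 + 0.0936 = 0.2139
P(Topic IV | 'graph') ≈ 0.438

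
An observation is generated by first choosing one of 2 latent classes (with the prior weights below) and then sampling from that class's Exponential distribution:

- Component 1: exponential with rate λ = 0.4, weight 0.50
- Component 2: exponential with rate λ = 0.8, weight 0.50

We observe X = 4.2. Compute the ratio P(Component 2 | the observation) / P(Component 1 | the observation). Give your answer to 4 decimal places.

Posterior odds = (π_i f_i(x)) / (π_j f_j(x)); the normalising sum cancels.
Exponential densities:
  f_1 = 0.4·e^(−0.4·4.2) = 0.4·e^(−1.6800) = 0.0745496
  f_2 = 0.8·e^(−0.8·4.2) = 0.8·e^(−3.3600) = 0.0277882
Odds = (0.50/0.50) × (0.0277882/0.0745496) = 1 × 0.372748 ≈ 0.3727

0.3727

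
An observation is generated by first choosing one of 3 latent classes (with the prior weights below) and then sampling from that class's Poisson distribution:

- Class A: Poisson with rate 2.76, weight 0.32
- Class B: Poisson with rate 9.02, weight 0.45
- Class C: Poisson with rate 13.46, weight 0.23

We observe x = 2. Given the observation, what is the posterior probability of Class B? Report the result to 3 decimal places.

The responsibility of component k is π_k f_k(x) divided by Σ_j π_j f_j(x).
Evaluate each component's likelihood at the observed value:
  f_A = e^(−2.76)·2.76^2/2! = 0.241066
  f_B = e^(−9.02)·9.02^2/2! = 0.00492093
  f_C = e^(−13.46)·13.46^2/2! = 0.000129258
Prior × likelihood for each component:
  π_A·f_A = 0.32 × 0.241066 = 0.077141
  π_B·f_B = 0.45 × 0.00492093 = 0.00221442
  π_C·f_C = 0.23 × 0.000129258 = 2.97293e-05
Marginal: 0.077141 + 0.00221442 + 2.97293e-05 = 0.0793852
Responsibility of Class B: 0.00221442 / 0.0793852 ≈ 0.028

0.028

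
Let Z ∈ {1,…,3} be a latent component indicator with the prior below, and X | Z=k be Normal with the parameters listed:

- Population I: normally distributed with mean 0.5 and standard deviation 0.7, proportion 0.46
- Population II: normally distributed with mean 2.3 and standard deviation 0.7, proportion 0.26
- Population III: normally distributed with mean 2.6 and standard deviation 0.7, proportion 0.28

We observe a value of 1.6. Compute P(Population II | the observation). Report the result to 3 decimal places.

0.402

The responsibility of component k is w_k f_k(x) divided by Σ_j w_j f_j(x).
Component likelihoods at x = 1.6:
  p_I = (1/(0.7·√(2π)))·exp(−(1.6−0.5)²/(2·0.7²)) = 0.569918·exp(-1.23469) = 0.165803
  p_II = (1/(0.7·√(2π)))·exp(−(1.6−2.3)²/(2·0.7²)) = 0.569918·exp(-0.50000) = 0.345672
  p_III = (1/(0.7·√(2π)))·exp(−(1.6−2.6)²/(2·0.7²)) = 0.569918·exp(-1.02041) = 0.205426
Weight by the priors:
  w_I·p_I = 0.46 × 0.165803 = 0.0762692
  w_II·p_II = 0.26 × 0.345672 = 0.0898748
  w_III·p_III = 0.28 × 0.205426 = 0.0575191
Normaliser: 0.0762692 + 0.0898748 + 0.0575191 = 0.223663
Responsibility of Population II: 0.0898748 / 0.223663 ≈ 0.402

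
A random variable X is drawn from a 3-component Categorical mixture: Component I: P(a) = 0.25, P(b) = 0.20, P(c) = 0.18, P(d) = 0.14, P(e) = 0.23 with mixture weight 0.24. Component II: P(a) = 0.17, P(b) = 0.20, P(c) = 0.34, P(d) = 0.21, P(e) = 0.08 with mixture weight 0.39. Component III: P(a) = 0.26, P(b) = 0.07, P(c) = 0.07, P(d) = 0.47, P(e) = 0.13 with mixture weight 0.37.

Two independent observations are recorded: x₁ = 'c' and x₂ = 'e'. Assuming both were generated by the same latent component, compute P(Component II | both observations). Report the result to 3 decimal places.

By Bayes' theorem, P(k | x) = π_k f_k(x) / Σ_j π_j f_j(x).
Since both observations come from the same component, the likelihood for component k is f_k(x₁)·f_k(x₂).
  f_I = [0.18] × [0.23] = 0.0414
  f_II = [0.34] × [0.08] = 0.0272
  f_III = [0.07] × [0.13] = 0.0091
Multiply by the mixture weights:
  π_I·f_I = 0.24 × 0.0414 = 0.009936
  π_II·f_II = 0.39 × 0.0272 = 0.010608
  π_III·f_III = 0.37 × 0.0091 = 0.003367
Denominator: 0.009936 + 0.010608 + 0.003367 = 0.023911
So the posterior for Component II is 0.010608 / 0.023911 ≈ 0.444.

0.444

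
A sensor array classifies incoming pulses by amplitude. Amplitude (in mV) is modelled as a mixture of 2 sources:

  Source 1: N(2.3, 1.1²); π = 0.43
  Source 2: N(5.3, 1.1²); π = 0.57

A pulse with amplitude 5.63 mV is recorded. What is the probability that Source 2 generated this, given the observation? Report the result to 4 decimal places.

Apply Bayes' rule: the posterior for each component is proportional to its prior times its likelihood at x.
Evaluate each component's likelihood at the observed value:
  f_1 = (1/(1.1·√(2π)))·exp(−(5.63−2.3)²/(2·1.1²)) = 0.362675·exp(-4.58219) = 0.00371106
  f_2 = (1/(1.1·√(2π)))·exp(−(5.63−5.3)²/(2·1.1²)) = 0.362675·exp(-0.04500) = 0.346716
Prior × likelihood for each component:
  π_1·f_1 = 0.43 × 0.00371106 = 0.00159575
  π_2·f_2 = 0.57 × 0.346716 = 0.197628
Evidence: 0.00159575 + 0.197628 = 0.199224
So the posterior for Source 2 is 0.197628 / 0.199224 ≈ 0.9920.

0.9920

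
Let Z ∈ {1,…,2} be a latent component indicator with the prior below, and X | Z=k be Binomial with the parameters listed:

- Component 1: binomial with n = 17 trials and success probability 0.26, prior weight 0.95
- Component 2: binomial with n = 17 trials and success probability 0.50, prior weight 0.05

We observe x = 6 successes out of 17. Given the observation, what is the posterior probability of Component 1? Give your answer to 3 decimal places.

P(component k | x) = π_k·f_k(x) / marginal(x), where marginal(x) = Σ_j π_j·f_j(x).
Evaluate each component's likelihood at the observed value:
  f_1 = C(17,6)·0.26^6·0.74^11 = 12376·0.000308916·0.0364375 = 0.139306
  f_2 = C(17,6)·0.50^6·0.50^11 = 12376·0.015625·0.000488281 = 0.0944214
Multiply by the mixture weights:
  π_1·f_1 = 0.95 × 0.139306 = 0.132341
  π_2·f_2 = 0.05 × 0.0944214 = 0.00472107
Sum: 0.132341 + 0.00472107 = 0.137062
P(Component 1 | data) = 0.132341 / 0.137062 ≈ 0.966

0.966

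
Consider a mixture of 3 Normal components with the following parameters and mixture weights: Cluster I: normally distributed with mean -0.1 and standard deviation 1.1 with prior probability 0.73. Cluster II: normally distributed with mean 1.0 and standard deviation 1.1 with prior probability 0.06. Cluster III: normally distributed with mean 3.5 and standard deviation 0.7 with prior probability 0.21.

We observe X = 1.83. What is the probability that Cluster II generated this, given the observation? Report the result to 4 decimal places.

Apply Bayes' rule: the posterior for each component is proportional to its prior times its likelihood at x.
Evaluate each component's likelihood at the observed value:
  p_I = (1/(1.1·√(2π)))·exp(−(1.83−-0.1)²/(2·1.1²)) = 0.362675·exp(-1.53921) = 0.0778117
  p_II = (1/(1.1·√(2π)))·exp(−(1.83−1.0)²/(2·1.1²)) = 0.362675·exp(-0.28467) = 0.272827
  p_III = (1/(0.7·√(2π)))·exp(−(1.83−3.5)²/(2·0.7²)) = 0.569918·exp(-2.84582) = 0.0331047
Unnormalised posteriors:
  π_I·p_I = 0.73 × 0.0778117 = 0.0568025
  π_II·p_II = 0.06 × 0.272827 = 0.0163696
  π_III·p_III = 0.21 × 0.0331047 = 0.00695199
Sum: 0.0568025 + 0.0163696 + 0.00695199 = 0.0801241
Responsibility of Cluster II: 0.0163696 / 0.0801241 ≈ 0.2043

0.2043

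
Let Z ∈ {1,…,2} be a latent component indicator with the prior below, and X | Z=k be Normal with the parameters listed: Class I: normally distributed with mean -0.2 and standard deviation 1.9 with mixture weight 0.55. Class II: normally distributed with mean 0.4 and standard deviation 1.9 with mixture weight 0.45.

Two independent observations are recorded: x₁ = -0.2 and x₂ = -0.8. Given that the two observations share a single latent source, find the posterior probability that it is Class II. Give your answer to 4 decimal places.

By Bayes' theorem, P(k | x) = w_k f_k(x) / Σ_j w_j f_j(x).
Since both observations come from the same component, the likelihood for component k is f_k(x₁)·f_k(x₂).
  p_I = [0.20997] × [0.199757] = 0.0419429
  p_II = [0.199757] × [0.172004] = 0.034359
Prior × likelihood for each component:
  w_I·p_I = 0.55 × 0.0419429 = 0.0230686
  w_II·p_II = 0.45 × 0.034359 = 0.0154615
Marginal: 0.0230686 + 0.0154615 = 0.0385301
P(Class II | x₁,x₂) = 0.0154615 / 0.0385301 ≈ 0.4013

0.4013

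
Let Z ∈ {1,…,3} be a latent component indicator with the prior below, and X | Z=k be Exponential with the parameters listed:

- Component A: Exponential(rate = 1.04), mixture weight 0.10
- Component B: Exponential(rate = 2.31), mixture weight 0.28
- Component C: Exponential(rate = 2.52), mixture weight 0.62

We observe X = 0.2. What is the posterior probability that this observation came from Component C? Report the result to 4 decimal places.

By Bayes' theorem, P(k | x) = w_k f_k(x) / Σ_j w_j f_j(x).
Exponential densities:
  p_A = 1.04·e^(−1.04·0.2) = 1.04·e^(−0.2080) = 0.844695
  p_B = 2.31·e^(−2.31·0.2) = 2.31·e^(−0.4620) = 1.45535
  p_C = 2.52·e^(−2.52·0.2) = 2.52·e^(−0.5040) = 1.52236
Unnormalised posteriors:
  w_A·p_A = 0.10 × 0.844695 = 0.0844695
  w_B·p_B = 0.28 × 1.45535 = 0.407498
  w_C·p_C = 0.62 × 1.52236 = 0.94386
Denominator: 0.0844695 + 0.407498 + 0.94386 = 1.43583
P(Component C | 0.2) ≈ 0.6574

0.6574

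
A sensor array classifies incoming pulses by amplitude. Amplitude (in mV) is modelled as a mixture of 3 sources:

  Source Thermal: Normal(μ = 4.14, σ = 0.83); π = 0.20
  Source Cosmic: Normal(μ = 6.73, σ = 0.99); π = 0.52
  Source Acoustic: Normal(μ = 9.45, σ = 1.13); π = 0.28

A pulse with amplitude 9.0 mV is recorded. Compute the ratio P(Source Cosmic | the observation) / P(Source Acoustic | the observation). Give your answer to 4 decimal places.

0.1656

Posterior odds = (π_i f_i(x)) / (π_j f_j(x)); the normalising sum cancels.
Normal densities:
  f_Thermal = (1/(0.83·√(2π)))·exp(−(9.0−4.14)²/(2·0.83²)) = 0.480653·exp(-17.14298) = 1.72476e-08
  f_Cosmic = (1/(0.99·√(2π)))·exp(−(9.0−6.73)²/(2·0.99²)) = 0.402972·exp(-2.62876) = 0.0290816
  f_Acoustic = (1/(1.13·√(2π)))·exp(−(9.0−9.45)²/(2·1.13²)) = 0.353046·exp(-0.07929) = 0.326133
Odds = (0.52/0.28) × (0.0290816/0.326133) = 1.85714 × 0.0891709 ≈ 0.1656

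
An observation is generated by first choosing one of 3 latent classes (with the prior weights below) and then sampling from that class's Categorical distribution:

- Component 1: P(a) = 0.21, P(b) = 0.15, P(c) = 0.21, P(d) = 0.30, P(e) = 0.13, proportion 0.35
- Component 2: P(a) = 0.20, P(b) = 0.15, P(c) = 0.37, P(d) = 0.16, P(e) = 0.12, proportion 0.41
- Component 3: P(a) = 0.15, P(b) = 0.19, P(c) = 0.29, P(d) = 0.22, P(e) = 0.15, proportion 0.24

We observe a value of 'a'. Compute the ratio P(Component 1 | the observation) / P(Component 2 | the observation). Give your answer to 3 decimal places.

0.896

Posterior odds = (π_i f_i(x)) / (π_j f_j(x)); the normalising sum cancels.
Evaluate each component's likelihood at the observed value:
  L_1 = 0.21
  L_2 = 0.2
  L_3 = 0.15
Posterior odds = (π_1·L_1) / (π_2·L_2) = (0.35·0.21) / (0.41·0.2) = 0.0735 / 0.082 ≈ 0.896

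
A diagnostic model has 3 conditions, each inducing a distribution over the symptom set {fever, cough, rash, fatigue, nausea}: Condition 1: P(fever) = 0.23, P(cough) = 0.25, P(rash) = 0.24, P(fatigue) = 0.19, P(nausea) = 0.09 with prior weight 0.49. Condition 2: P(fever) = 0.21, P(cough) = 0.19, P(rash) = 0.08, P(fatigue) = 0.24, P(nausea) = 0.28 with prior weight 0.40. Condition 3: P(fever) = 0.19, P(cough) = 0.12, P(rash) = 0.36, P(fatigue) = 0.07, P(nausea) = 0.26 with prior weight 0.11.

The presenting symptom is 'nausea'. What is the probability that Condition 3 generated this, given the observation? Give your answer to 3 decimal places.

0.155

The responsibility of component k is π_k f_k(x) divided by Σ_j π_j f_j(x).
Categorical probabilities:
  p_1 = 0.09
  p_2 = 0.28
  p_3 = 0.26
Multiply by the mixture weights:
  π_1·p_1 = 0.49 × 0.09 = 0.0441
  π_2·p_2 = 0.40 × 0.28 = 0.112
  π_3·p_3 = 0.11 × 0.26 = 0.0286
Marginal: 0.0441 + 0.112 + 0.0286 = 0.1847
P(Condition 3 | the observation) = 0.0286 / 0.1847 ≈ 0.155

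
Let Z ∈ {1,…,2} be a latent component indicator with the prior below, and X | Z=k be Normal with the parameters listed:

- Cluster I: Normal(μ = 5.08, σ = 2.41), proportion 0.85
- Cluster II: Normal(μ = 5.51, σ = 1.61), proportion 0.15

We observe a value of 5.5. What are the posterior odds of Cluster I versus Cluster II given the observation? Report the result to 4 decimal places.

3.7286

The posterior odds equal the prior odds times the likelihood ratio: (π_i/π_j)·(f_i(x)/f_j(x)).
Component likelihoods at x = 5.5:
  p_I = (1/(2.41·√(2π)))·exp(−(5.5−5.08)²/(2·2.41²)) = 0.165536·exp(-0.01519) = 0.163041
  p_II = (1/(1.61·√(2π)))·exp(−(5.5−5.51)²/(2·1.61²)) = 0.247790·exp(-0.00002) = 0.247785
0.138585 / 0.0371678 ≈ 3.7286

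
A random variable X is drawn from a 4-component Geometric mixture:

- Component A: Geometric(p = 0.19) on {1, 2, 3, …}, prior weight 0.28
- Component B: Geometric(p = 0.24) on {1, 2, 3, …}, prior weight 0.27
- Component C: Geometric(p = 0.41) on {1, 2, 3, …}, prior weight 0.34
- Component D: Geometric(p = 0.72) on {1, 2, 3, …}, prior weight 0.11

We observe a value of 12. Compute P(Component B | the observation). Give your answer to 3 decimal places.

Posterior ∝ prior × likelihood, so P(k | x) ∝ π_k f_k(x); normalise over all components.
Geometric probabilities:
  f_A = 0.0187106
  f_B = 0.0117263
  f_C = 0.00123639
  f_D = 5.97133e-07
Multiply by the mixture weights:
  π_A·f_A = 0.28 × 0.0187106 = 0.00523898
  π_B·f_B = 0.27 × 0.0117263 = 0.0031661
  π_C·f_C = 0.34 × 0.00123639 = 0.000420373
  π_D·f_D = 0.11 × 5.97133e-07 = 6.56846e-08
Evidence: 0.00523898 + 0.0031661 + 0.000420373 + 6.56846e-08 = 0.00882552
P(Component B | x) ≈ 0.359

0.359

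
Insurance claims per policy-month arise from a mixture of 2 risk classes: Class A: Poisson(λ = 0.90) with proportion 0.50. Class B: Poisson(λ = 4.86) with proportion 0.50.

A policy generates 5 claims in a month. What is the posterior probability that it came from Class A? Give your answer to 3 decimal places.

Posterior ∝ prior × likelihood, so P(k | x) ∝ w_k f_k(x); normalise over all components.
Component likelihoods at x = 5 claims:
  p_A = 0.00200063
  p_B = 0.175117
Prior × likelihood for each component:
  w_A·p_A = 0.50 × 0.00200063 = 0.00100031
  w_B·p_B = 0.50 × 0.175117 = 0.0875586
Normaliser: 0.00100031 + 0.0875586 = 0.0885589
P(Class A | data) = 0.00100031 / 0.0885589 ≈ 0.011

0.011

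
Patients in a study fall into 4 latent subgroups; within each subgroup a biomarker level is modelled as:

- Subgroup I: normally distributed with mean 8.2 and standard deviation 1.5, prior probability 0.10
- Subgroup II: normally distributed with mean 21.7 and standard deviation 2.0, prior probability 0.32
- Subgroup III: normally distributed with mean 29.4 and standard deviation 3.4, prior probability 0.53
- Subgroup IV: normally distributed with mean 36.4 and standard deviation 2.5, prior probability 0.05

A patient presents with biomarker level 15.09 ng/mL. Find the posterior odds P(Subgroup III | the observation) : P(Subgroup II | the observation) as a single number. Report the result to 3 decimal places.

0.033

Only the two components matter; the odds are (π_i f_i(x)) / (π_j f_j(x)).
Component likelihoods at x = 15.09 ng/mL:
  p_I = (1/(1.5·√(2π)))·exp(−(15.09−8.2)²/(2·1.5²)) = 0.265962·exp(-10.54936) = 6.97095e-06
  p_II = (1/(2.0·√(2π)))·exp(−(15.09−21.7)²/(2·2.0²)) = 0.199471·exp(-5.46151) = 0.000847179
  p_III = (1/(3.4·√(2π)))·exp(−(15.09−29.4)²/(2·3.4²)) = 0.117336·exp(-8.85710) = 1.67048e-05
  p_IV = (1/(2.5·√(2π)))·exp(−(15.09−36.4)²/(2·2.5²)) = 0.159577·exp(-36.32929) = 2.66294e-17
Posterior odds = (π_III·p_III) / (π_II·p_II) = (0.53·1.67048e-05) / (0.32·0.000847179) = 8.85357e-06 / 0.000271097 ≈ 0.033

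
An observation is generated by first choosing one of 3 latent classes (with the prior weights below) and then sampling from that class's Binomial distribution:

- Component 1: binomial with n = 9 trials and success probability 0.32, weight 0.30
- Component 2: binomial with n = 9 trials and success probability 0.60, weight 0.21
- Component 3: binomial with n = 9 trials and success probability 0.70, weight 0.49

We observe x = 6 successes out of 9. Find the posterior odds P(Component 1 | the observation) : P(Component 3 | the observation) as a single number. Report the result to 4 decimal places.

0.0651

Only the two components matter; the odds are (w_i f_i(x)) / (w_j f_j(x)).
Component likelihoods at x = 6 successes out of 9:
  p_1 = C(9,6)·0.32^6·0.68^3 = 84·0.00107374·0.314432 = 0.02836
  p_2 = C(9,6)·0.60^6·0.40^3 = 84·0.046656·0.064 = 0.250823
  p_3 = C(9,6)·0.70^6·0.30^3 = 84·0.117649·0.027 = 0.266828
Posterior odds = (w_1·p_1) / (w_3·p_3) = (0.30·0.02836) / (0.49·0.266828) = 0.00850799 / 0.130746 ≈ 0.0651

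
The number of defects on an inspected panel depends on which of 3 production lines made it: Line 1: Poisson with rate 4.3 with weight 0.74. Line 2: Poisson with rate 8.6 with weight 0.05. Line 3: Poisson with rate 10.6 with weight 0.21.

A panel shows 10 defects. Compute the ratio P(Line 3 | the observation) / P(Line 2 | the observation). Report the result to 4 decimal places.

Only the two components matter; the odds are (w_i f_i(x)) / (w_j f_j(x)).
Component likelihoods at x = 10 defects:
  p_1 = 0.00808082
  p_2 = 0.112277
  p_3 = 0.122963
0.0258222 / 0.00561383 ≈ 4.5998

4.5998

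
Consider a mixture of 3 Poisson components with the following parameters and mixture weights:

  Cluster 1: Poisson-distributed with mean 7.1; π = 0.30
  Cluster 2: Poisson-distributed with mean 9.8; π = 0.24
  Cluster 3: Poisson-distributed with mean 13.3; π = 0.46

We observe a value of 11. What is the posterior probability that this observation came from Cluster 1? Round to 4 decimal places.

By Bayes' theorem, P(k | x) = π_k f_k(x) / Σ_j π_j f_j(x).
Evaluate each component's likelihood at the observed value:
  f_1 = e^(−7.1)·7.1^11/11! = 0.0477744
  f_2 = e^(−9.8)·9.8^11/11! = 0.111236
  f_3 = e^(−13.3)·13.3^11/11! = 0.0966264
Weight by the priors:
  π_1·f_1 = 0.30 × 0.0477744 = 0.0143323
  π_2·f_2 = 0.24 × 0.111236 = 0.0266966
  π_3·f_3 = 0.46 × 0.0966264 = 0.0444481
Denominator: 0.0143323 + 0.0266966 + 0.0444481 = 0.0854771
P(Cluster 1 | x) ≈ 0.1677

0.1677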